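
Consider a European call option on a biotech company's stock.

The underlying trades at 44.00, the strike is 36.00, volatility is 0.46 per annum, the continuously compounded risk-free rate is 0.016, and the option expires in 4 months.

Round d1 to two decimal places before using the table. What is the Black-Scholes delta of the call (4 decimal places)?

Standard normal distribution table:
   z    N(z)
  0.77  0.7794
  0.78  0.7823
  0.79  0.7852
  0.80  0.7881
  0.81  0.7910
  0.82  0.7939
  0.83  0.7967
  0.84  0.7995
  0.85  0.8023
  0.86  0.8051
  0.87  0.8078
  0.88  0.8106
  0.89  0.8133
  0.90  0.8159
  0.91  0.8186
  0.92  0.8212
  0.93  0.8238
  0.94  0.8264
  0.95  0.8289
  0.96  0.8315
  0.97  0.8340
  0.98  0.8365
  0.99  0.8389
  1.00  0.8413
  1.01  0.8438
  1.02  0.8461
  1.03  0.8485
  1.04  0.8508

0.8186

T = 0.3333;  σ√T = 0.2656
ln(S/K) + (r + σ²/2)T = ln(44/36) + (0.016 + 0.46²/2)·0.3333 = 0.2007 + 0.0406 = 0.2413
d₁ = 0.2413 / 0.2656 = 0.9085 ⇒ 0.91
N(d₁) = N(0.91) = 0.8186
Δ_call = N(d₁) = 0.8186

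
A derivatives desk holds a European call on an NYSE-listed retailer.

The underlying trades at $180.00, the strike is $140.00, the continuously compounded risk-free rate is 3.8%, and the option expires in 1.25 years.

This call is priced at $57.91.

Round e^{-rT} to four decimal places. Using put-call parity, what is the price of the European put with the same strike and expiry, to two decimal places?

$11.41

e^(−rT) = e^(−0.038·1.25) = 0.9536
Put-call parity: C − P = S − K·e^(−rT) = 180 − 140·0.9536 = 180 − 133.5040 = 46.4960
P = C − (C − P) = 57.91 − (46.4960) = 11.4140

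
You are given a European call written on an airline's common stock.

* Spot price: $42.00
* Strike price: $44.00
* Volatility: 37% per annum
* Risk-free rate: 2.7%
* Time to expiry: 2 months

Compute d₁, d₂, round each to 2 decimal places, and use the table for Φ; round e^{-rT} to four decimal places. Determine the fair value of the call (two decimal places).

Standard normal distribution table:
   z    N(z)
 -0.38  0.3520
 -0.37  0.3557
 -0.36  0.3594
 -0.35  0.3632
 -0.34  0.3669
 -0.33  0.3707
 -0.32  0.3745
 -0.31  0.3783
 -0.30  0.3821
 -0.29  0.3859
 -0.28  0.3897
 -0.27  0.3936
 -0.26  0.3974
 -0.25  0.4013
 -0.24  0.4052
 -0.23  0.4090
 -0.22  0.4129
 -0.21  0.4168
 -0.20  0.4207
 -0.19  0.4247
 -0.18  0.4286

σ√T = 0.37·√0.1667 = 0.1511
d₁ = [ln(42/44) + (0.027 + 0.37²/2)·0.1667] / 0.1511 = [-0.0465 + 0.0159] / 0.1511 = -0.2027 which rounds to -0.20
d₂ = d₁ − σ√T = -0.2027 − 0.1511 = -0.3537 which rounds to -0.35
exp(−rT) = exp(−0.027·0.1667) = 0.9955
C = 42·N(-0.20) − 44·0.9955·N(-0.35) = 42·0.4207 − 44·0.9955·0.3632 = 17.6694 − 15.9089 = 1.7605

$1.76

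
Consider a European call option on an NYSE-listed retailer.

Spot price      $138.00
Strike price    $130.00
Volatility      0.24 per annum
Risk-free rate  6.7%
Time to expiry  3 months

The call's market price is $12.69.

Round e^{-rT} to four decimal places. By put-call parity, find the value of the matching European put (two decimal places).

$2.53

e^(−rT) = e^(−0.067·0.25) = 0.9834
Put-call parity: C − P = S − K·e^(−rT) = 138 − 130·0.9834 = 138 − 127.8420 = 10.1580
P = C − (C − P) = 12.69 − (10.1580) = 2.5320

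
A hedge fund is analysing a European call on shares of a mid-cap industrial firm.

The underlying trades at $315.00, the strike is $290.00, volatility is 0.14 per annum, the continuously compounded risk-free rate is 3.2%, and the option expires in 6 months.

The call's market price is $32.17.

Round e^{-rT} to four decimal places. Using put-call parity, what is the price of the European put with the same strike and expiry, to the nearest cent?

$2.56

exp(−rT) = exp(−0.032·0.5) = 0.9841
Put-call parity: C − P = S − K·e^(−rT) = 315 − 290·0.9841 = 315 − 285.3890 = 29.6110
P = C − (C − P) = 32.17 − (29.6110) = 2.5590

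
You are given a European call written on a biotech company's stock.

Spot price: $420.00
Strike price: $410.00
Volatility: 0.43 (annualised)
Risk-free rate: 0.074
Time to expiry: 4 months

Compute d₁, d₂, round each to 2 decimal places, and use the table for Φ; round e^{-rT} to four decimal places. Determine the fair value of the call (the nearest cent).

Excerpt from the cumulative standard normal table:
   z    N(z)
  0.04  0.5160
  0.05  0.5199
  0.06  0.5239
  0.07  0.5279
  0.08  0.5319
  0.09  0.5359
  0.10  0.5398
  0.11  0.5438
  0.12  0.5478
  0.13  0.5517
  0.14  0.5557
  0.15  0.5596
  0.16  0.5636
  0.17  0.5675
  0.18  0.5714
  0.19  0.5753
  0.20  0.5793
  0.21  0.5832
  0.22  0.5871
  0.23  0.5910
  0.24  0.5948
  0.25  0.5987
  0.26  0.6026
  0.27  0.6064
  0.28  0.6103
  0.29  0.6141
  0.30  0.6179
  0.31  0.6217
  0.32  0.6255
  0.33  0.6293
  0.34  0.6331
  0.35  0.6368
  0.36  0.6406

σ√T = 0.43 × 0.5774 = 0.2483
d₁ = [ln(420/410) + (0.074 + 0.43²/2)·0.3333] / 0.2483 = [0.0241 + 0.0555] / 0.2483 = 0.3206 which rounds to 0.32
d₂ = d₁ − σ√T = 0.3206 − 0.2483 = 0.0723 which rounds to 0.07
exp(−rT) = exp(−0.074·0.3333) = 0.9756
N(d₁) = N(0.32) = 0.6255;  N(d₂) = N(0.07) = 0.5279
C = 420·0.6255 − 410·0.9756·0.5279 = 262.7100 − 211.1579 = 51.5521

$51.55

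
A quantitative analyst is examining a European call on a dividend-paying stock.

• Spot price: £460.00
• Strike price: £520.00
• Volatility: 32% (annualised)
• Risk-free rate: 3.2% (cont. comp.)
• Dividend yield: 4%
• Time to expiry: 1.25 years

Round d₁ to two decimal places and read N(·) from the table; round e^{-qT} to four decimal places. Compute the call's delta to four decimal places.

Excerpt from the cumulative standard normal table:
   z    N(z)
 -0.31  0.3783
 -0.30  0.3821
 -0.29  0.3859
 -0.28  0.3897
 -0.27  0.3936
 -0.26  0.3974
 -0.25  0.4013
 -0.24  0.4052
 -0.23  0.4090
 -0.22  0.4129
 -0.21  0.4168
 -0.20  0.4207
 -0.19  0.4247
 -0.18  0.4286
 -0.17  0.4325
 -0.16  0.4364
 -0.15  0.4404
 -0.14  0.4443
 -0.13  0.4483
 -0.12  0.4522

σ√T = 0.32 × 1.1180 = 0.3578
d₁ = [ln(460/520) + (0.032 − 0.04 + 0.32²/2)·1.25] / 0.3578 = [-0.1226 + 0.0540] / 0.3578 = -0.1917 which rounds to -0.19
N(d₁) = N(-0.19) = 0.4247
Δ_call = exp(−qT)·N(d₁) = 0.9512·0.4247 = 0.4040

0.4040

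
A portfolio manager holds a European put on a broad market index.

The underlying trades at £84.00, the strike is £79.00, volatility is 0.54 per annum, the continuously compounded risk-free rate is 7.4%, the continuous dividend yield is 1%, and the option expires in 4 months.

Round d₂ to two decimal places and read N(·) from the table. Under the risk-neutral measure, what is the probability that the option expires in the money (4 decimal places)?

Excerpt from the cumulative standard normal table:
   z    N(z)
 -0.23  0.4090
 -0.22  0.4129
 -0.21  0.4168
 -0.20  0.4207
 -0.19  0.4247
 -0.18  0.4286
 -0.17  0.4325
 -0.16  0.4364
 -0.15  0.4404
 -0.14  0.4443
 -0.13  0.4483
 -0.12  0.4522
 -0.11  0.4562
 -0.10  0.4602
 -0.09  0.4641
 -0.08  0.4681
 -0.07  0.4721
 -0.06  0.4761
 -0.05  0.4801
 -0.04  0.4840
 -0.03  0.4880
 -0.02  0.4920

σ√T = 0.54 × 0.5774 = 0.3118
ln(S/K) + (r − q + σ²/2)T = ln(84/79) + (0.074 − 0.01 + 0.54²/2)·0.3333 = 0.0614 + 0.0699 = 0.1313
d₁ = 0.1313 / 0.3118 = 0.4212 ≈ 0.42
d₂ = d₁ − σ√T = 0.4212 − 0.3118 = 0.1094 ≈ 0.11
Pr(exercise) under Q = N(−d₂) = N(-0.11) = 0.4562

0.4562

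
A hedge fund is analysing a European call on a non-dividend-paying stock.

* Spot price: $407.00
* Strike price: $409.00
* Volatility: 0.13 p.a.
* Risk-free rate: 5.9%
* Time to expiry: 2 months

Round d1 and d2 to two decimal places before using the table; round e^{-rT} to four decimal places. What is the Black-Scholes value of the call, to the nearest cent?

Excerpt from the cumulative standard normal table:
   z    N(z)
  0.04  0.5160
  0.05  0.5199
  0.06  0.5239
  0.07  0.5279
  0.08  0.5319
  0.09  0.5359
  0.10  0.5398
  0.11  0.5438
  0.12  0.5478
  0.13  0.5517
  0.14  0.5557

σ√T = 0.13 × 0.4082 = 0.0531
d₁ = [ln(407/409) + (0.059 + ½·0.13²)·0.1667] / (σ√T) = (-0.0049 + 0.0112) / 0.0531 = 0.1195 → 0.12
d₂ = 0.1195 − 0.0531 = 0.0664 → 0.07
exp(−rT) = exp(−0.059·0.1667) = 0.9902
N(d₁) = N(0.12) = 0.5478;  N(d₂) = N(0.07) = 0.5279
C = 407·0.5478 − 409·0.9902·0.5279 = 222.9546 − 213.7952 = 9.1594

$9.16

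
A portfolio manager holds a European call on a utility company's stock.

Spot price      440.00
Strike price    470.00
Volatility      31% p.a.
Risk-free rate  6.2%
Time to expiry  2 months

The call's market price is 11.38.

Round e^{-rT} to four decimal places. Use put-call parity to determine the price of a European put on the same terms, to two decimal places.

36.54

exp(−rT) = exp(−0.062·0.1667) = 0.9897
Put-call parity: C − P = S − K·e^(−rT) = 440 − 470·0.9897 = 440 − 465.1590 = -25.1590
P = C − (C − P) = 11.38 − (-25.1590) = 36.5390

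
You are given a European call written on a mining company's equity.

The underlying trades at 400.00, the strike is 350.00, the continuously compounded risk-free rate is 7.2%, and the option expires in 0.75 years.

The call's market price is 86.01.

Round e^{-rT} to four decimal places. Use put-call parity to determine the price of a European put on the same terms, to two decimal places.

17.60

e^(−rT) = e^(−0.072·0.75) = 0.9474
Put-call parity: C − P = S − K·e^(−rT) = 400 − 350·0.9474 = 400 − 331.5900 = 68.4100
P = C − (C − P) = 86.01 − (68.4100) = 17.6000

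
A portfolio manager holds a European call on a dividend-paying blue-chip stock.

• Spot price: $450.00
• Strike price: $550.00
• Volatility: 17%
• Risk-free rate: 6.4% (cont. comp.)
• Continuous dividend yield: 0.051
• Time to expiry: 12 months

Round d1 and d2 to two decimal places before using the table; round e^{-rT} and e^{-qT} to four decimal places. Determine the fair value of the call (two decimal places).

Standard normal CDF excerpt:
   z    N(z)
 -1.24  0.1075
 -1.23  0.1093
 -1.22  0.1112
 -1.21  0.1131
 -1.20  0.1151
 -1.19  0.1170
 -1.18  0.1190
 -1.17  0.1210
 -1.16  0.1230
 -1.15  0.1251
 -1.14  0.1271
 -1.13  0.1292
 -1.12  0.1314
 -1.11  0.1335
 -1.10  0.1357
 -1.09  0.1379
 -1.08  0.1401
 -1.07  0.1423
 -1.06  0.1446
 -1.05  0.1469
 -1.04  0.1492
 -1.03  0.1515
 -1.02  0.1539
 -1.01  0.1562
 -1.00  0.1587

σ√T = 0.17 × 1.0000 = 0.1700
ln(S/K) + (r − q + σ²/2)T = ln(450/550) + (0.064 − 0.051 + 0.17²/2)·1 = -0.2007 + 0.0275 = -0.1732
d₁ = -0.1732 / 0.1700 = -1.0189 which rounds to -1.02
d₂ = d₁ − σ√T = -1.0189 − 0.1700 = -1.1889 which rounds to -1.19
e^(−qT) = e^(−0.051·1) = 0.9503;  e^(−rT) = e^(−0.064·1) = 0.9380
N(d₁) = N(-1.02) = 0.1539;  N(d₂) = N(-1.19) = 0.1170
C = 450·0.9503·0.1539 − 550·0.9380·0.1170 = 65.8130 − 60.3603 = 5.4527

$5.45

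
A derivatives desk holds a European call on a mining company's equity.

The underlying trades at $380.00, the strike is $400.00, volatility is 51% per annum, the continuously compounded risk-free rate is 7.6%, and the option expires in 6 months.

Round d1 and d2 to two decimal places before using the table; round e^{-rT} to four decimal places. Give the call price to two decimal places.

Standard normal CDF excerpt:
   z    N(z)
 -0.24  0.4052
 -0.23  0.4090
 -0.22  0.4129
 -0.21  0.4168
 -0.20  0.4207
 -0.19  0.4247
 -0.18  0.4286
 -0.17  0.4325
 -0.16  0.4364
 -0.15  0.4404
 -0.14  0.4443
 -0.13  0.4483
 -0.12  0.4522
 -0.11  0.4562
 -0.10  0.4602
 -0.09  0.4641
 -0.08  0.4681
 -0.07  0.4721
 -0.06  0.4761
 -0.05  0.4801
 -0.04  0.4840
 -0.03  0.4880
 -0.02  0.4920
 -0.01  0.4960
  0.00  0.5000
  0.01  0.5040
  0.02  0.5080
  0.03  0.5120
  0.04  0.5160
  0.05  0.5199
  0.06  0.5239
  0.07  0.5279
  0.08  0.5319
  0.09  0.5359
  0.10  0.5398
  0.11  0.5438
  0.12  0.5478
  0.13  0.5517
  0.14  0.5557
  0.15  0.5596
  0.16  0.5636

$52.17

T = 0.5;  σ√T = 0.3606
ln(S/K) + (r + σ²/2)T = ln(380/400) + (0.076 + 0.51²/2)·0.5 = -0.0513 + 0.1030 = 0.0517
d₁ = 0.0517 / 0.3606 = 0.1435 which rounds to 0.14
d₂ = d₁ − σ√T = 0.1435 − 0.3606 = -0.2172 which rounds to -0.22
e^(−rT) = e^(−0.076·0.5) = 0.9627
N(d₁) = N(0.14) = 0.5557;  N(d₂) = N(-0.22) = 0.4129
C = 380·0.5557 − 400·0.9627·0.4129 = 211.1660 − 158.9995 = 52.1665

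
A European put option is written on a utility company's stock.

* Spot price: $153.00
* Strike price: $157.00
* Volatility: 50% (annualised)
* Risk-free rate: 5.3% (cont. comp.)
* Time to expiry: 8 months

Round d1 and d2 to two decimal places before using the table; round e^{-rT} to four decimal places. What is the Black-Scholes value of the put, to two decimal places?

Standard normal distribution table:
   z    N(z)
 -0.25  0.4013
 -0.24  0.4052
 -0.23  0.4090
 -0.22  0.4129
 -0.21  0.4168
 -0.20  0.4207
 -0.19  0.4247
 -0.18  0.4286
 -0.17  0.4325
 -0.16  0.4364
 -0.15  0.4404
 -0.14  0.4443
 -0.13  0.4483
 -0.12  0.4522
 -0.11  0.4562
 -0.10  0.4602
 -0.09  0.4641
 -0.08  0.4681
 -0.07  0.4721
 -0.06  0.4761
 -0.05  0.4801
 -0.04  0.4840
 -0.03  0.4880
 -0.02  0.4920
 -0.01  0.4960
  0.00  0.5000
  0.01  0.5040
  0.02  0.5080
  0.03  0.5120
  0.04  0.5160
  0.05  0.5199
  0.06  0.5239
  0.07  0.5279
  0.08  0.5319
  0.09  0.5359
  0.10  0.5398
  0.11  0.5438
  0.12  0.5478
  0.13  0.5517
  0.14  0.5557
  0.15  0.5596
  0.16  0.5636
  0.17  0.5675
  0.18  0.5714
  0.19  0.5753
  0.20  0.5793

$24.02

σ√T = 0.5·√0.6667 = 0.4082
d₁ = [ln(153/157) + (0.053 + 0.5²/2)·0.6667] / 0.4082 = [-0.0258 + 0.1187] / 0.4082 = 0.2275 → 0.23
d₂ = d₁ − σ√T = 0.2275 − 0.4082 = -0.1808 → -0.18
exp(−rT) = exp(−0.053·0.6667) = 0.9653
P = 157·0.9653·N(0.18) − 153·N(-0.23) = 157·0.9653·0.5714 − 153·0.4090 = 86.5969 − 62.5770 = 24.0199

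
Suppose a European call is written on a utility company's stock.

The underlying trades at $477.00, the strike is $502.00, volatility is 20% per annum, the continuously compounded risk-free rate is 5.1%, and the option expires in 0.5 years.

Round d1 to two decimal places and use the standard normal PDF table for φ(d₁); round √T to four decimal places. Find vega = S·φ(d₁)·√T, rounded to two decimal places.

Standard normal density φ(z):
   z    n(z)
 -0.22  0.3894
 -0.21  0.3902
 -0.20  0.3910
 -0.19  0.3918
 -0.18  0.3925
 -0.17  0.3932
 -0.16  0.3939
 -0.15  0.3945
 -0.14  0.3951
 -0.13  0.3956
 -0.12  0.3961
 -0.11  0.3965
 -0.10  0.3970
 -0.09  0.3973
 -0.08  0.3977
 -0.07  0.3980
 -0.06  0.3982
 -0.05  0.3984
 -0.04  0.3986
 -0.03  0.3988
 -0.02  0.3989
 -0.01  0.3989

133.73

σ√T = 0.2·√0.5 = 0.1414
ln(S/K) + (r + σ²/2)T = ln(477/502) + (0.051 + 0.2²/2)·0.5 = -0.0511 + 0.0355 = -0.0156
d₁ = -0.0156 / 0.1414 = -0.1102 → -0.11
√T = √0.5 = 0.7071
φ(d₁) = φ(-0.11) = 0.3965
vega = S·φ(d₁)·√T = 477·0.3965·0.7071 = 133.7342
(Call and put vega coincide under Black-Scholes.)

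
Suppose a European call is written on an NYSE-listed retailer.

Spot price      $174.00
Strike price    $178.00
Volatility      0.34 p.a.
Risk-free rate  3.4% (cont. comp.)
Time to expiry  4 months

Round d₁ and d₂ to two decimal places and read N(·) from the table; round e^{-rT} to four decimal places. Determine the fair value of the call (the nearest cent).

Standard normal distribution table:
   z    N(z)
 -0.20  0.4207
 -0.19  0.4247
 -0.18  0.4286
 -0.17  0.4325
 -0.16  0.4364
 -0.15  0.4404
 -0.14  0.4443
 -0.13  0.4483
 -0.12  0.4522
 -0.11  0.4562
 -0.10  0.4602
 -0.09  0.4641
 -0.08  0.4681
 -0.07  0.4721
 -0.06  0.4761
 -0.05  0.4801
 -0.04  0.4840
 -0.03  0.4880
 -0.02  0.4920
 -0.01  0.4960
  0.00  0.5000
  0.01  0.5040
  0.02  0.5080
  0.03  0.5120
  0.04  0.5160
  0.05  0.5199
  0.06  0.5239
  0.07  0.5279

σ√T = 0.34 × 0.5774 = 0.1963
d₁ = [ln(174/178) + (0.034 + ½·0.34²)·0.3333] / (σ√T) = (-0.0227 + 0.0306) / 0.1963 = 0.0401 which rounds to 0.04
d₂ = 0.0401 − 0.1963 = -0.1562 which rounds to -0.16
exp(−rT) = exp(−0.034·0.3333) = 0.9887
C = 174·N(0.04) − 178·0.9887·N(-0.16) = 174·0.5160 − 178·0.9887·0.4364 = 89.7840 − 76.8014 = 12.9826

$12.98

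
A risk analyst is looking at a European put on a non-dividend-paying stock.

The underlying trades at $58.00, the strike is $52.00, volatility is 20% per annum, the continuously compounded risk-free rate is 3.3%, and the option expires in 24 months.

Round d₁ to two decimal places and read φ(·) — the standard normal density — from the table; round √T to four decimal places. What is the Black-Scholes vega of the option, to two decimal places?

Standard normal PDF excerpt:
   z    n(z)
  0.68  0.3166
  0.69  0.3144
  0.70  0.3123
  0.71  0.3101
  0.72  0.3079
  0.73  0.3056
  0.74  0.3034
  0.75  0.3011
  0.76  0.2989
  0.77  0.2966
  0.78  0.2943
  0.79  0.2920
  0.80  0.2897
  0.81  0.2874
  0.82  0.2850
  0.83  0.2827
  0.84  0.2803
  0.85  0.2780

24.52

σ√T = 0.2·√2 = 0.2828
d₁ = [ln(58/52) + (0.033 + 0.2²/2)·2] / 0.2828 = [0.1092 + 0.1060] / 0.2828 = 0.7608 ⇒ 0.76
√T = √2 = 1.4142
φ(d₁) = φ(0.76) = 0.2989
vega = S·φ(d₁)·√T = 58·0.2989·1.4142 = 24.5169
(Call and put vega coincide under Black-Scholes.)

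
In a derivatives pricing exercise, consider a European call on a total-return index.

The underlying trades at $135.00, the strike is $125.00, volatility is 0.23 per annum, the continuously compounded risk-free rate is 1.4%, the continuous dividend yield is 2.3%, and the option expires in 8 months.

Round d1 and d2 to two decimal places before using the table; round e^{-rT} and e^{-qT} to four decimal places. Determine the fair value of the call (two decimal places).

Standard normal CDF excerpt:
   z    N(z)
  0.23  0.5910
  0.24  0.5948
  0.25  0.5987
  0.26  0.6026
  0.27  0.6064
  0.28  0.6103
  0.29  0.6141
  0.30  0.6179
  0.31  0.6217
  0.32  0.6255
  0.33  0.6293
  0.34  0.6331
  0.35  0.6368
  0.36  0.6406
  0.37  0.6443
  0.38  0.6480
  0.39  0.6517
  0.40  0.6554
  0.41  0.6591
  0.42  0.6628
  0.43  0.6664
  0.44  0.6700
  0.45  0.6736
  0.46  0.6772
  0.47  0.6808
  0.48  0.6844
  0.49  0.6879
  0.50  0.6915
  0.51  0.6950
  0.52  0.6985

T = 0.6667;  σ√T = 0.1878
d₁ = [ln(135/125) + (0.014 − 0.023 + ½·0.23²)·0.6667] / (σ√T) = (0.0770 + 0.0116) / 0.1878 = 0.4718 → 0.47
d₂ = 0.4718 − 0.1878 = 0.2840 → 0.28
e^(−qT) = e^(−0.023·0.6667) = 0.9848;  e^(−rT) = e^(−0.014·0.6667) = 0.9907
N(d₁) = N(0.47) = 0.6808;  N(d₂) = N(0.28) = 0.6103
C = 135·0.9848·0.6808 − 125·0.9907·0.6103 = 90.5110 − 75.5780 = 14.9330

$14.93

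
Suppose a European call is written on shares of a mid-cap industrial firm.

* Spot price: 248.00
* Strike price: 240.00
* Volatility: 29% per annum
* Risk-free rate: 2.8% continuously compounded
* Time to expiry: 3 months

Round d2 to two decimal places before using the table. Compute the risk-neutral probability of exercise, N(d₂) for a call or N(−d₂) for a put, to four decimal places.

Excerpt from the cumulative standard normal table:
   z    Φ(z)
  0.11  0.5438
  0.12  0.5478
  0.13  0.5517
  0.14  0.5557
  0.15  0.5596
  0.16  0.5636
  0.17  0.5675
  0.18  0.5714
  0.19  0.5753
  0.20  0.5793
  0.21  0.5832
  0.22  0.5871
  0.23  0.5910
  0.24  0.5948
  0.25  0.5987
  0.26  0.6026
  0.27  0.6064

σ√T = 0.29 × 0.5000 = 0.1450
ln(S/K) + (r + σ²/2)T = ln(248/240) + (0.028 + 0.29²/2)·0.25 = 0.0328 + 0.0175 = 0.0503
d₁ = 0.0503 / 0.1450 = 0.3469 which rounds to 0.35
d₂ = d₁ − σ√T = 0.3469 − 0.1450 = 0.2019 which rounds to 0.20
Risk-neutral Pr[S_T > K] = N(d₂) = N(0.20) = 0.5793

0.5793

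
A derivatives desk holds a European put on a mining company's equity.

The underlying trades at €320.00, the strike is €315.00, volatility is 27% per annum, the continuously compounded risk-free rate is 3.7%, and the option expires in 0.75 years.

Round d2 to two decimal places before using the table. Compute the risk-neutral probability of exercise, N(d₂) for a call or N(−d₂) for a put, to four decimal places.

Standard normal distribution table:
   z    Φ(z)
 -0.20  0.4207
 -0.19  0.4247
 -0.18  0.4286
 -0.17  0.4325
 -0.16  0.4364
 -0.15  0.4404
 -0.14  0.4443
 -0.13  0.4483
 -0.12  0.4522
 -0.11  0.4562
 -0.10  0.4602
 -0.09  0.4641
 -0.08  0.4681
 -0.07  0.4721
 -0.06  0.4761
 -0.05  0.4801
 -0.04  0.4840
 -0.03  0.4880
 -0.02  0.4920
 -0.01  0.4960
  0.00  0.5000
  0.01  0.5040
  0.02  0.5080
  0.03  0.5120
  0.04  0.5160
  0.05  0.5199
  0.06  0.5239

T = 0.75;  σ√T = 0.2338
d₁ = [ln(320/315) + (0.037 + 0.27²/2)·0.75] / 0.2338 = [0.0157 + 0.0551] / 0.2338 = 0.3029 ⇒ 0.30
d₂ = d₁ − σ√T = 0.3029 − 0.2338 = 0.0691 ⇒ 0.07
Pr(exercise) under Q = N(−d₂) = N(-0.07) = 0.4721

0.4721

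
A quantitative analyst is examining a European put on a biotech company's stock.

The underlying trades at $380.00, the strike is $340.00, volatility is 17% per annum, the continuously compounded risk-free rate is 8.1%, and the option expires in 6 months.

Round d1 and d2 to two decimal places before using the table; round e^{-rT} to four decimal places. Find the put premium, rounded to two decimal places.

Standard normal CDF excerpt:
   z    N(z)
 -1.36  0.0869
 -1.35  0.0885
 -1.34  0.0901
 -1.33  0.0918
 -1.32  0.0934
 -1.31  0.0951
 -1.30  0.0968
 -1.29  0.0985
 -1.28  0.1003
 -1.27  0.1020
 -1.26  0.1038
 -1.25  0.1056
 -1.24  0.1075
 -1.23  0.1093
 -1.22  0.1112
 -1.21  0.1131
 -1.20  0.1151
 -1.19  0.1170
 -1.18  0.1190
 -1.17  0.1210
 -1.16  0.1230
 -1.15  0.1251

$2.09

σ√T = 0.17 × 0.7071 = 0.1202
d₁ = [ln(380/340) + (0.081 + 0.17²/2)·0.5] / 0.1202 = [0.1112 + 0.0477] / 0.1202 = 1.3223 ⇒ 1.32
d₂ = d₁ − σ√T = 1.3223 − 0.1202 = 1.2021 ⇒ 1.20
e^(−rT) = e^(−0.081·0.5) = 0.9603
N(−d₂) = N(-1.20) = 0.1151;  N(−d₁) = N(-1.32) = 0.0934
P = 340·0.9603·0.1151 − 380·0.0934 = 37.5804 − 35.4920 = 2.0884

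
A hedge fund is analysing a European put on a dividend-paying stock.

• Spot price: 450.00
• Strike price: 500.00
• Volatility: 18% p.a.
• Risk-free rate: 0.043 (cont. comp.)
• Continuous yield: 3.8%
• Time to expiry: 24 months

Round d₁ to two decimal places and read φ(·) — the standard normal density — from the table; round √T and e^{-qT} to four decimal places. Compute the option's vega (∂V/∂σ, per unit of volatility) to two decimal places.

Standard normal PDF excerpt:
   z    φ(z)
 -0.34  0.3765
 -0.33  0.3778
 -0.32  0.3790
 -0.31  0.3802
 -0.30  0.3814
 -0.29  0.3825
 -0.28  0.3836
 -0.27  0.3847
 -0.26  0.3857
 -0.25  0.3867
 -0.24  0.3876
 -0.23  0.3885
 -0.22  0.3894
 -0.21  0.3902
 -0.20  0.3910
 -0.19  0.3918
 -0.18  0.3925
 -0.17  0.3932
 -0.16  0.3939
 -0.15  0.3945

T = 2;  σ√T = 0.2546
d₁ = [ln(450/500) + (0.043 − 0.038 + 0.18²/2)·2] / 0.2546 = [-0.1054 + 0.0424] / 0.2546 = -0.2473 which rounds to -0.25
√T = √2 = 1.4142
φ(d₁) = φ(-0.25) = 0.3867
exp(−qT) = exp(−0.038·2) = 0.9268
vega = S·exp(−qT)·φ(d₁)·√T = 450·0.9268·0.3867·1.4142 = 228.0781
(Vega is the same for a European call and put with the same parameters.)

228.08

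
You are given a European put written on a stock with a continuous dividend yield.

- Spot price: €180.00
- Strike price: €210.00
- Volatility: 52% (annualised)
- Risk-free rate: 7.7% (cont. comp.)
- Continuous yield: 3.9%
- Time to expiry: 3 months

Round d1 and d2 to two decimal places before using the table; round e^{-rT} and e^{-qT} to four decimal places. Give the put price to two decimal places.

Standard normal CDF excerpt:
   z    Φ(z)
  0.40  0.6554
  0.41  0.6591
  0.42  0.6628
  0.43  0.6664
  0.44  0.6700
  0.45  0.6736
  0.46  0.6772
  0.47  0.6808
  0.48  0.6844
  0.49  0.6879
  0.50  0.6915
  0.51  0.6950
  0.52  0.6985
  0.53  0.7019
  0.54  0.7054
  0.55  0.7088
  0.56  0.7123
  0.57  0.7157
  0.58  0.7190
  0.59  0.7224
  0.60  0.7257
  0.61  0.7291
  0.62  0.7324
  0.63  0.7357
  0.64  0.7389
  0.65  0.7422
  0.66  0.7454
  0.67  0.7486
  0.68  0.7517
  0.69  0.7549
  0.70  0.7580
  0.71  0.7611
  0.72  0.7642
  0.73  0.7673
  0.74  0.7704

σ√T = 0.52 × 0.5000 = 0.2600
ln(S/K) + (r − q + σ²/2)T = ln(180/210) + (0.077 − 0.039 + 0.52²/2)·0.25 = -0.1542 + 0.0433 = -0.1109
d₁ = -0.1109 / 0.2600 = -0.4263 which rounds to -0.43
d₂ = d₁ − σ√T = -0.4263 − 0.2600 = -0.6863 which rounds to -0.69
exp(−qT) = exp(−0.039·0.25) = 0.9903;  exp(−rT) = exp(−0.077·0.25) = 0.9809
N(−d₂) = N(0.69) = 0.7549;  N(−d₁) = N(0.43) = 0.6664
P = 210·0.9809·0.7549 − 180·0.9903·0.6664 = 155.5011 − 118.7885 = 36.7126

€36.71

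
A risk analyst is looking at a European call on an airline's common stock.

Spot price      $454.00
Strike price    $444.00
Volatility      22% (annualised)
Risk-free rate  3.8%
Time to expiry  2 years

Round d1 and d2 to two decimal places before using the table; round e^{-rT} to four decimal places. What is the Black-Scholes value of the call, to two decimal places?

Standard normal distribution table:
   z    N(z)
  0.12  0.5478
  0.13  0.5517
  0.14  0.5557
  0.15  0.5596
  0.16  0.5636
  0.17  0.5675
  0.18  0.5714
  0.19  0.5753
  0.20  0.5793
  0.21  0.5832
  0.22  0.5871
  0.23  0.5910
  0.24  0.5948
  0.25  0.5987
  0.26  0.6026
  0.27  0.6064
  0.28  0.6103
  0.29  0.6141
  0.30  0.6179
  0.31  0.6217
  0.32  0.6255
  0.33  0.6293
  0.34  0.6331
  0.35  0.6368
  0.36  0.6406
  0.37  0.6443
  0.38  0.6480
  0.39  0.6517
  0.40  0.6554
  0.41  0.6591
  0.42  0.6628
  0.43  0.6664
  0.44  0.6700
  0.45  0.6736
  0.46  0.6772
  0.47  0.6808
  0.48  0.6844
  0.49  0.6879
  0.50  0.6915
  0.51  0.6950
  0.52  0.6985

T = 2;  σ√T = 0.3111
d₁ = [ln(454/444) + (0.038 + ½·0.22²)·2] / (σ√T) = (0.0223 + 0.1244) / 0.3111 = 0.4714 ⇒ 0.47
d₂ = 0.4714 − 0.3111 = 0.1603 ⇒ 0.16
exp(−rT) = exp(−0.038·2) = 0.9268
N(d₁) = N(0.47) = 0.6808;  N(d₂) = N(0.16) = 0.5636
C = 454·0.6808 − 444·0.9268·0.5636 = 309.0832 − 231.9209 = 77.1623

$77.16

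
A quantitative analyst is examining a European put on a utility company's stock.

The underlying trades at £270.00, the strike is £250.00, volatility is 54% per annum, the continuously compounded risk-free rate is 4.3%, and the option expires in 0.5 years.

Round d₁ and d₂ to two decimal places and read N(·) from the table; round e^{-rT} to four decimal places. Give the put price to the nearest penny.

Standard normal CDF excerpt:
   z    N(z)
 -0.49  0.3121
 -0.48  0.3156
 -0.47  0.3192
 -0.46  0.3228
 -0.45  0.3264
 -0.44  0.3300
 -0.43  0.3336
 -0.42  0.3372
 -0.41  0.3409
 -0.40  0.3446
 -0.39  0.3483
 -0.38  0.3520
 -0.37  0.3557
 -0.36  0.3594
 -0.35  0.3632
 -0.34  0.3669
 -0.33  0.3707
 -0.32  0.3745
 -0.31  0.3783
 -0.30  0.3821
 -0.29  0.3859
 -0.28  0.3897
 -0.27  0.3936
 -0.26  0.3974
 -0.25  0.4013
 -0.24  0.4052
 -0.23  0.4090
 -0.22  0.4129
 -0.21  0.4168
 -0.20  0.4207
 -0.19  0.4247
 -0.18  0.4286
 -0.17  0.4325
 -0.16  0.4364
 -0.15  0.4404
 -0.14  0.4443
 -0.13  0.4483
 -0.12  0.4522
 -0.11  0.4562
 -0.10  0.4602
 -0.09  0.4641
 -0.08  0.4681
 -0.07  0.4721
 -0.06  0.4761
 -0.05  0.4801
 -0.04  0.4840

T = 0.5;  σ√T = 0.3818
d₁ = [ln(270/250) + (0.043 + 0.54²/2)·0.5] / 0.3818 = [0.0770 + 0.0944] / 0.3818 = 0.4488 ≈ 0.45
d₂ = d₁ − σ√T = 0.4488 − 0.3818 = 0.0669 ≈ 0.07
e^(−rT) = e^(−0.043·0.5) = 0.9787
N(−d₂) = N(-0.07) = 0.4721;  N(−d₁) = N(-0.45) = 0.3264
P = 250·0.9787·0.4721 − 270·0.3264 = 115.5111 − 88.1280 = 27.3831

£27.38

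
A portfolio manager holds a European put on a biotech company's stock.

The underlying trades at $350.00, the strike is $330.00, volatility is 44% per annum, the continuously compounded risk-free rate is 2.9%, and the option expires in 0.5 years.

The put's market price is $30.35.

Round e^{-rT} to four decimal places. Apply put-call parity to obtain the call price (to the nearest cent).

exp(−rT) = exp(−0.029·0.5) = 0.9856
Put-call parity: C − P = S − K·e^(−rT) = 350 − 330·0.9856 = 350 − 325.2480 = 24.7520
C = P + (C − P) = 30.35 + (24.7520) = 55.1020

$55.10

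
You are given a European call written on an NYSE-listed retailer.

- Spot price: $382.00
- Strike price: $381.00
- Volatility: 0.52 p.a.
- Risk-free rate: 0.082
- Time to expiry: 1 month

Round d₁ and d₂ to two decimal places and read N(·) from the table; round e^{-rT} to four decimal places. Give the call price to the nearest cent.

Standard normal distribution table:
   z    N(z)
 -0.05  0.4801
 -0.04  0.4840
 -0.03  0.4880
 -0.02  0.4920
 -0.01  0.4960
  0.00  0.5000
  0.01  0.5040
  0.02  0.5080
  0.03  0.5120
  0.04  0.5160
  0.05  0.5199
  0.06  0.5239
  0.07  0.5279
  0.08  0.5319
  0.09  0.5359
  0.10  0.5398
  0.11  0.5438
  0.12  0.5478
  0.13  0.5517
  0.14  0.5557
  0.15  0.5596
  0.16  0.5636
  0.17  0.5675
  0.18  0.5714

T = 0.08333;  σ√T = 0.1501
d₁ = [ln(382/381) + (0.082 + ½·0.52²)·0.08333] / (σ√T) = (0.0026 + 0.0181) / 0.1501 = 0.1380 ≈ 0.14
d₂ = 0.1380 − 0.1501 = -0.0121 ≈ -0.01
exp(−rT) = exp(−0.082·0.08333) = 0.9932
N(d₁) = N(0.14) = 0.5557;  N(d₂) = N(-0.01) = 0.4960
C = 382·0.5557 − 381·0.9932·0.4960 = 212.2774 − 187.6910 = 24.5864

$24.59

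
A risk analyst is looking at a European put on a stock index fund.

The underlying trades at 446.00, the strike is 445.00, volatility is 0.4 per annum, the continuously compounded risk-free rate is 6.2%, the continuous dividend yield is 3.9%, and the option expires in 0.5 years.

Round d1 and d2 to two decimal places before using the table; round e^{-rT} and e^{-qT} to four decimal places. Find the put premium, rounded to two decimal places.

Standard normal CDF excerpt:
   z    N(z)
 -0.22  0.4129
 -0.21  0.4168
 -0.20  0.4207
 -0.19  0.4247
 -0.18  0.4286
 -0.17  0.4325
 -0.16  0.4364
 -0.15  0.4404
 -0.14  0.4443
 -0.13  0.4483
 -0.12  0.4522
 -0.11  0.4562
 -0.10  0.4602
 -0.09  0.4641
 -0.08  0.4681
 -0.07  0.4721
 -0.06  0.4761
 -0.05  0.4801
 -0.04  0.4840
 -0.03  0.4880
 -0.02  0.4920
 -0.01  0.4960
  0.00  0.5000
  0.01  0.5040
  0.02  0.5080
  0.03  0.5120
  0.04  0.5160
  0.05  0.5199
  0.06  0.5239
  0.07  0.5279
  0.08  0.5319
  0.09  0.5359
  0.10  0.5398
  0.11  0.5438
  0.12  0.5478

45.44

T = 0.5;  σ√T = 0.2828
d₁ = [ln(446/445) + (0.062 − 0.039 + 0.4²/2)·0.5] / 0.2828 = [0.0022 + 0.0515] / 0.2828 = 0.1900 ⇒ 0.19
d₂ = d₁ − σ√T = 0.1900 − 0.2828 = -0.0928 ⇒ -0.09
e^(−qT) = e^(−0.039·0.5) = 0.9807;  e^(−rT) = e^(−0.062·0.5) = 0.9695
P = 445·0.9695·N(0.09) − 446·0.9807·N(-0.19) = 445·0.9695·0.5359 − 446·0.9807·0.4247 = 231.2020 − 185.7605 = 45.4415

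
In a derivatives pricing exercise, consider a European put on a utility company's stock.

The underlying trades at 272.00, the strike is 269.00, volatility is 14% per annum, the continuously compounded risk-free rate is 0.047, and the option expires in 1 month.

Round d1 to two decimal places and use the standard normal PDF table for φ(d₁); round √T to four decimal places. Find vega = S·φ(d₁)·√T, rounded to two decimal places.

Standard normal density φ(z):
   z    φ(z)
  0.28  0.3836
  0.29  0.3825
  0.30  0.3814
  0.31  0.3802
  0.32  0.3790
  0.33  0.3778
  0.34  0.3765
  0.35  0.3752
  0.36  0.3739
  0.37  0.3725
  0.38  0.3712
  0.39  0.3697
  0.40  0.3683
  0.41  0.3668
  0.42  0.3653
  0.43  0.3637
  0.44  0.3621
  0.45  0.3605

σ√T = 0.14·√0.08333 = 0.0404
d₁ = [ln(272/269) + (0.047 + ½·0.14²)·0.08333] / (σ√T) = (0.0111 + 0.0047) / 0.0404 = 0.3915 → 0.39
√T = √0.08333 = 0.2887
φ(d₁) = φ(0.39) = 0.3697
vega = S·φ(d₁)·√T = 272·0.3697·0.2887 = 29.0312
(Vega is the same for a European call and put with the same parameters.)

29.03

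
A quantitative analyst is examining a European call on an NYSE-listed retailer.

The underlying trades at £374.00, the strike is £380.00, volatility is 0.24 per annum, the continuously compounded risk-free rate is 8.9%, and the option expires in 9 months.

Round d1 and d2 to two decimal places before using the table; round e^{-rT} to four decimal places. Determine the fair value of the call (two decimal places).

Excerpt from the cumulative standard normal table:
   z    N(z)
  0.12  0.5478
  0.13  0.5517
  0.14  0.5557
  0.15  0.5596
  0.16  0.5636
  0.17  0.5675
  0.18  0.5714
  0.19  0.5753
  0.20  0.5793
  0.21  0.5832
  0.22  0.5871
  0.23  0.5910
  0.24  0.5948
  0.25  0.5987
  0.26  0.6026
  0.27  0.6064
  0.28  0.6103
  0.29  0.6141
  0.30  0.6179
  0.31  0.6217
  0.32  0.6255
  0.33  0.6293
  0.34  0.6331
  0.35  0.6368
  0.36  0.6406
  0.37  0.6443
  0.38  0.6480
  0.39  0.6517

T = 0.75;  σ√T = 0.2078
d₁ = [ln(374/380) + (0.089 + ½·0.24²)·0.75] / (σ√T) = (-0.0159 + 0.0883) / 0.2078 = 0.3485 which rounds to 0.35
d₂ = 0.3485 − 0.2078 = 0.1407 which rounds to 0.14
e^(−rT) = e^(−0.089·0.75) = 0.9354
N(d₁) = N(0.35) = 0.6368;  N(d₂) = N(0.14) = 0.5557
C = 374·0.6368 − 380·0.9354·0.5557 = 238.1632 − 197.5247 = 40.6385

£40.64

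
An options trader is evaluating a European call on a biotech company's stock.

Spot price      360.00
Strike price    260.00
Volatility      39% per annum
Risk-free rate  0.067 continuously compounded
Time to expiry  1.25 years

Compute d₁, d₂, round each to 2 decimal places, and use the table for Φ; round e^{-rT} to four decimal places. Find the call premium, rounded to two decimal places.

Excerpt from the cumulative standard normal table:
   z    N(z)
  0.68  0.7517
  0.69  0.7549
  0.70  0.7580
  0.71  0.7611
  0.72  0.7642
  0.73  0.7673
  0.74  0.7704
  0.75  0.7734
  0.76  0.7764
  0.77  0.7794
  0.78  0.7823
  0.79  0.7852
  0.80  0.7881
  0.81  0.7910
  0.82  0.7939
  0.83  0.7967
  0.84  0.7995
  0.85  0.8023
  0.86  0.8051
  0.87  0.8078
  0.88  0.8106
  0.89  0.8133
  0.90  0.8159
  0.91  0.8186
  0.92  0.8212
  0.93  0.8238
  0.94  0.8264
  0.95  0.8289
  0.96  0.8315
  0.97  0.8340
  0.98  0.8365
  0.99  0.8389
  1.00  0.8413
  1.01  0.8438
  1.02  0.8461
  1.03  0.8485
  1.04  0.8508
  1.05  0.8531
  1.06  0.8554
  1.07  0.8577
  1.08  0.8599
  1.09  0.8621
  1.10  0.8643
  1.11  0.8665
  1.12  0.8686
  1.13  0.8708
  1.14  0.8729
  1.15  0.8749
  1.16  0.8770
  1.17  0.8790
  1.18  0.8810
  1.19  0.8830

σ√T = 0.39·√1.25 = 0.4360
ln(S/K) + (r + σ²/2)T = ln(360/260) + (0.067 + 0.39²/2)·1.25 = 0.3254 + 0.1788 = 0.5042
d₁ = 0.5042 / 0.4360 = 1.1564 ≈ 1.16
d₂ = d₁ − σ√T = 1.1564 − 0.4360 = 0.7204 ≈ 0.72
e^(−rT) = e^(−0.067·1.25) = 0.9197
N(d₁) = N(1.16) = 0.8770;  N(d₂) = N(0.72) = 0.7642
C = 360·0.8770 − 260·0.9197·0.7642 = 315.7200 − 182.7370 = 132.9830

132.98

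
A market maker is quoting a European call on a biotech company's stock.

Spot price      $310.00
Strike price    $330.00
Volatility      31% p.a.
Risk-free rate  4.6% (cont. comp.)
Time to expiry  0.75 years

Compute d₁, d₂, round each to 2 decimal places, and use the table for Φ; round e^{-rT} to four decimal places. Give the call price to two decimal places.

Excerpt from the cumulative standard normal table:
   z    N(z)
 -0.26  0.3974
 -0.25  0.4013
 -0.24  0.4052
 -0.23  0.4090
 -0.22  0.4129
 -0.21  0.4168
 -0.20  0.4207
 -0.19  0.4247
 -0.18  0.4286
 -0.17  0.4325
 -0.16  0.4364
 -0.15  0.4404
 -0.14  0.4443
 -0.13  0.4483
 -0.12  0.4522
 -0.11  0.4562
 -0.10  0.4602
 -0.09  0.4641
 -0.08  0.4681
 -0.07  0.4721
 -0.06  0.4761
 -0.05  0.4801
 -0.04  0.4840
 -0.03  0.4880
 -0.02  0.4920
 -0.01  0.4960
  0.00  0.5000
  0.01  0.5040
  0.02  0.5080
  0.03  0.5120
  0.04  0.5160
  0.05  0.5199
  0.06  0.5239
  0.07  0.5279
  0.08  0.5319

σ√T = 0.31·√0.75 = 0.2685
ln(S/K) + (r + σ²/2)T = ln(310/330) + (0.046 + 0.31²/2)·0.75 = -0.0625 + 0.0705 = 0.0080
d₁ = 0.0080 / 0.2685 = 0.0299 → 0.03
d₂ = d₁ − σ√T = 0.0299 − 0.2685 = -0.2386 → -0.24
e^(−rT) = e^(−0.046·0.75) = 0.9661
C = 310·N(0.03) − 330·0.9661·N(-0.24) = 310·0.5120 − 330·0.9661·0.4052 = 158.7200 − 129.1830 = 29.5370

$29.54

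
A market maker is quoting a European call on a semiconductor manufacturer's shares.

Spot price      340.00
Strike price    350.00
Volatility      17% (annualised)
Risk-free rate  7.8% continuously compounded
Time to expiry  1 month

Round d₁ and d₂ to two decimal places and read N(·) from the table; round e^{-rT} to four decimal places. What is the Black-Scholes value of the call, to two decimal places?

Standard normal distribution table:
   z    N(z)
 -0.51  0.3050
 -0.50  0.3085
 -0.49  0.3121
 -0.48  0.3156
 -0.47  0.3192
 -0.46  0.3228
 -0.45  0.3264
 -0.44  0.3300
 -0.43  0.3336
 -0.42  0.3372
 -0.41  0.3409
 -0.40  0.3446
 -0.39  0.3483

σ√T = 0.17 × 0.2887 = 0.0491
d₁ = [ln(340/350) + (0.078 + ½·0.17²)·0.08333] / (σ√T) = (-0.0290 + 0.0077) / 0.0491 = -0.4337 → -0.43
d₂ = -0.4337 − 0.0491 = -0.4828 → -0.48
exp(−rT) = exp(−0.078·0.08333) = 0.9935
C = 340·N(-0.43) − 350·0.9935·N(-0.48) = 340·0.3336 − 350·0.9935·0.3156 = 113.4240 − 109.7420 = 3.6820

3.68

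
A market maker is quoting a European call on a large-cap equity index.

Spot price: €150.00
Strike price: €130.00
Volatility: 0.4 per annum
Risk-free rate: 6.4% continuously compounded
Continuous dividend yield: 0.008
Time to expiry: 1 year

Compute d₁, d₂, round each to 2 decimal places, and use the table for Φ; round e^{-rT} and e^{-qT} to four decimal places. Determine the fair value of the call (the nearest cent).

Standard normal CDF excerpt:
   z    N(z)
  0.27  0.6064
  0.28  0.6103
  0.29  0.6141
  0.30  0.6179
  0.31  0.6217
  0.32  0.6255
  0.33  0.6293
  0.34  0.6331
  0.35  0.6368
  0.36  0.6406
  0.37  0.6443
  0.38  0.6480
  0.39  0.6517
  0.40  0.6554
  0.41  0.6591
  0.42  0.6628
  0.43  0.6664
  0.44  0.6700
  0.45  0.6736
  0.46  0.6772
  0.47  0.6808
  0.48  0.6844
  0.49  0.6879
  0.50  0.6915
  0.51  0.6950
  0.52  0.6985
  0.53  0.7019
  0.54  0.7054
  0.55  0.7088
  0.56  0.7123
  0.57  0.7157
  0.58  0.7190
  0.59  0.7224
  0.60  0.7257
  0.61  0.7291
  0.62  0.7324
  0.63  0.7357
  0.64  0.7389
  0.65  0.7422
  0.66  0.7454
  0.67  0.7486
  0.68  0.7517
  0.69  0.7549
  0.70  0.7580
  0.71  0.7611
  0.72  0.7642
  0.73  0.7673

€37.44

T = 1;  σ√T = 0.4000
d₁ = [ln(150/130) + (0.064 − 0.008 + 0.4²/2)·1] / 0.4000 = [0.1431 + 0.1360] / 0.4000 = 0.6978 ≈ 0.70
d₂ = d₁ − σ√T = 0.6978 − 0.4000 = 0.2978 ≈ 0.30
exp(−qT) = exp(−0.008·1) = 0.9920;  exp(−rT) = exp(−0.064·1) = 0.9380
N(d₁) = N(0.70) = 0.7580;  N(d₂) = N(0.30) = 0.6179
C = 150·0.9920·0.7580 − 130·0.9380·0.6179 = 112.7904 − 75.3467 = 37.4437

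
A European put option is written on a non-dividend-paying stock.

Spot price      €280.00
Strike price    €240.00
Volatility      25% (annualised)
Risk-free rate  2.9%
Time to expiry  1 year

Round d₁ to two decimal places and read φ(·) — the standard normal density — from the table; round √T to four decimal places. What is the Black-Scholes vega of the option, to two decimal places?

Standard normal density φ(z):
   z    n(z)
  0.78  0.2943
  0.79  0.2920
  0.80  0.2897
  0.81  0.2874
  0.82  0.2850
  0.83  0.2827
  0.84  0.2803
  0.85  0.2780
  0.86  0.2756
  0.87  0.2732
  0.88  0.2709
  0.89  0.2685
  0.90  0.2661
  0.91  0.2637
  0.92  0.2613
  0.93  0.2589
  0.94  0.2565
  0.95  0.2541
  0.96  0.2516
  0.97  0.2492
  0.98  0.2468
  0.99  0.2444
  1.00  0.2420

T = 1;  σ√T = 0.2500
ln(S/K) + (r + σ²/2)T = ln(280/240) + (0.029 + 0.25²/2)·1 = 0.1542 + 0.0602 = 0.2144
d₁ = 0.2144 / 0.2500 = 0.8576 → 0.86
√T = √1 = 1.0000
φ(d₁) = φ(0.86) = 0.2756
vega = S·φ(d₁)·√T = 280·0.2756·1.0000 = 77.1680

77.17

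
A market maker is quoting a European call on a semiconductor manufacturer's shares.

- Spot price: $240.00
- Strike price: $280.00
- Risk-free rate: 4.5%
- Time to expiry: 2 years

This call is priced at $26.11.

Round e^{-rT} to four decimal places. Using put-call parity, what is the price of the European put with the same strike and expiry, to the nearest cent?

$42.00

exp(−rT) = exp(−0.045·2) = 0.9139
Put-call parity: C − P = S − K·e^(−rT) = 240 − 280·0.9139 = 240 − 255.8920 = -15.8920
P = C − (C − P) = 26.11 − (-15.8920) = 42.0020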